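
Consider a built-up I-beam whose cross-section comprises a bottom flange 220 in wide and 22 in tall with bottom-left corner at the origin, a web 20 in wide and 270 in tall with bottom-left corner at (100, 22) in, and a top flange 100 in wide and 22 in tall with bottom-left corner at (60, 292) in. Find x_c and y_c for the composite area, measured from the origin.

bottom flange: A = 220 × 22 = 4840.00, centroid at (110.00, 11.00).
web: A = 20 × 270 = 5400.00, centroid at (110.00, 157.00).
top flange: A = 100 × 22 = 2200.00, centroid at (110.00, 303.00).
ΣA = 12440.00 in², ΣAx_c = 1368400.00 in³, ΣAy_c = 1567640.00 in³.
x_c = 1368400.00/12440.00 = 110.00 in; y_c = 1567640.00/12440.00 = 126.02 in.

x_c = 110.00 in, y_c = 126.02 in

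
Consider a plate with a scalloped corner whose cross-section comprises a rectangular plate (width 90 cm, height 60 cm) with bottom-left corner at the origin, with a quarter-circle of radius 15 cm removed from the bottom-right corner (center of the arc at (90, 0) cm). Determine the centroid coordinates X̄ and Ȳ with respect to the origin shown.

Part | A | x̄ᵢ | ȳᵢ | A·x̄ᵢ | A·ȳᵢ
plate | 5400.00 | 45.00 | 30.00 | 243000.00 | 162000.00
removed quarter-circle | -176.71 | 83.63 | 6.37 | -14779.31 | -1125.00
Σ | 5223.29 |  |  | 228220.69 | 160875.00
X̄ = 228220.69 / 5223.29 = 43.69 cm
Ȳ = 160875.00 / 5223.29 = 30.80 cm

X̄ = 43.69 cm, Ȳ = 30.80 cm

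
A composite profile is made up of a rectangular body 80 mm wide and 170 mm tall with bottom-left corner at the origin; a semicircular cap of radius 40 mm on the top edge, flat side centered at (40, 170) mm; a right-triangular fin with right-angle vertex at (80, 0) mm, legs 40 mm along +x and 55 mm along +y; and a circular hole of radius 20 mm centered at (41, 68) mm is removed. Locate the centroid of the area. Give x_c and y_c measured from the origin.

Part | A | x̄ᵢ | ȳᵢ | A·x̄ᵢ | A·ȳᵢ
rectangular body | 13600.00 | 40.00 | 85.00 | 544000.00 | 1156000.00
semicircular top | 2513.27 | 40.00 | 186.98 | 100530.96 | 469923.27
triangular fin | 1100.00 | 93.33 | 18.33 | 102666.67 | 20166.67
hole | -1256.64 | 41.00 | 68.00 | -51522.12 | -85451.32
Σ | 15956.64 |  |  | 695675.51 | 1560638.61
x_c = 695675.51 / 15956.64 = 43.60 mm
y_c = 1560638.61 / 15956.64 = 97.80 mm

x_c = 43.60 mm, y_c = 97.80 mm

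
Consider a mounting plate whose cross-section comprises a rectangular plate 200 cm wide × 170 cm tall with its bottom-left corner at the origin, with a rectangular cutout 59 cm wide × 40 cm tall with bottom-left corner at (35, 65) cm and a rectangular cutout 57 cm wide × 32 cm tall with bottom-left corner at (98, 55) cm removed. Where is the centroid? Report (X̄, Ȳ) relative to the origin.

X̄ = 101.19 cm, Ȳ = 85.86 cm

plate: A = 200 × 170 = 34000.00, centroid at (100.00, 85.00).
hole 1: A = −(59 × 40) = -2360.00, centroid at (64.50, 85.00).
hole 2: A = −(57 × 32) = -1824.00, centroid at (126.50, 71.00).
ΣA = 29816.00 cm², ΣAX̄ = 3017044.00 cm³, ΣAȲ = 2559896.00 cm³.
X̄ = 3017044.00/29816.00 = 101.19 cm; Ȳ = 2559896.00/29816.00 = 85.86 cm.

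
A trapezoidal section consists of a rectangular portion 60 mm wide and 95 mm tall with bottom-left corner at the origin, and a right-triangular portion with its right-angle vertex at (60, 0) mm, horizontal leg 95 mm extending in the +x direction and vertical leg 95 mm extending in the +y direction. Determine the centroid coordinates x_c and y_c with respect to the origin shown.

x_c = 57.25 mm, y_c = 40.50 mm

Part | A | x̄ᵢ | ȳᵢ | A·x̄ᵢ | A·ȳᵢ
rectangular portion | 5700.00 | 30.00 | 47.50 | 171000.00 | 270750.00
triangular portion | 4512.50 | 91.67 | 31.67 | 413645.83 | 142895.83
Σ | 10212.50 |  |  | 584645.83 | 413645.83
x_c = 584645.83 / 10212.50 = 57.25 mm
y_c = 413645.83 / 10212.50 = 40.50 mm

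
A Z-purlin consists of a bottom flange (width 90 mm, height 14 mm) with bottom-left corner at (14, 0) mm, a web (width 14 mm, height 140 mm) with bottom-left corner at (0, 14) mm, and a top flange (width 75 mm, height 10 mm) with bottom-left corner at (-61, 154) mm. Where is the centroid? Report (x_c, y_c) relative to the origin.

x_c = 17.74 mm, y_c = 73.73 mm

Part | A | x̄ᵢ | ȳᵢ | A·x̄ᵢ | A·ȳᵢ
bottom flange | 1260.00 | 59.00 | 7.00 | 74340.00 | 8820.00
web | 1960.00 | 7.00 | 84.00 | 13720.00 | 164640.00
top flange | 750.00 | -23.50 | 159.00 | -17625.00 | 119250.00
Σ | 3970.00 |  |  | 70435.00 | 292710.00
x_c = 70435.00 / 3970.00 = 17.74 mm
y_c = 292710.00 / 3970.00 = 73.73 mm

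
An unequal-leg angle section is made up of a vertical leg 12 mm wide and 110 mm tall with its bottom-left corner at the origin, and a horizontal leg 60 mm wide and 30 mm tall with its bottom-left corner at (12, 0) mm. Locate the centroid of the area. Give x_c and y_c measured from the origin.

vertical leg: A = 12 × 110 = 1320.00, centroid at (6.00, 55.00).
horizontal leg: A = 60 × 30 = 1800.00, centroid at (42.00, 15.00).
ΣA = 3120.00 mm²
ΣAx_c = (1320.00)(6.00) + (1800.00)(42.00) = 83520.00 mm³
ΣAy_c = (1320.00)(55.00) + (1800.00)(15.00) = 99600.00 mm³
x_c = 83520.00 / 3120.00 = 26.77 mm
y_c = 99600.00 / 3120.00 = 31.92 mm

x_c = 26.77 mm, y_c = 31.92 mm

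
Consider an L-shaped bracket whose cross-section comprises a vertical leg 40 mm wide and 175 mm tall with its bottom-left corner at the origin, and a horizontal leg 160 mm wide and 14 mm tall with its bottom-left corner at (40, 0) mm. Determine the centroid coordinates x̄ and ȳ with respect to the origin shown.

vertical leg: A = 40 × 175 = 7000.00, centroid at (20.00, 87.50).
horizontal leg: A = 160 × 14 = 2240.00, centroid at (120.00, 7.00).
ΣA = 9240.00 mm², ΣAx̄ = 408800.00 mm³, ΣAȳ = 628180.00 mm³.
x̄ = 408800.00/9240.00 = 44.24 mm; ȳ = 628180.00/9240.00 = 67.98 mm.

x̄ = 44.24 mm, ȳ = 67.98 mm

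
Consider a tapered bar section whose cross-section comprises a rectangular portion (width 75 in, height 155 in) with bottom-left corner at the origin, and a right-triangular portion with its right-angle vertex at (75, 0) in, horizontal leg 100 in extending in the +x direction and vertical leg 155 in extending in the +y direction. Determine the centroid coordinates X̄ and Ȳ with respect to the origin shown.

X̄ = 65.83 in, Ȳ = 67.17 in

Part | A | x̄ᵢ | ȳᵢ | A·x̄ᵢ | A·ȳᵢ
rectangular portion | 11625.00 | 37.50 | 77.50 | 435937.50 | 900937.50
triangular portion | 7750.00 | 108.33 | 51.67 | 839583.33 | 400416.67
Σ | 19375.00 |  |  | 1275520.83 | 1301354.17
X̄ = 1275520.83 / 19375.00 = 65.83 in
Ȳ = 1301354.17 / 19375.00 = 67.17 in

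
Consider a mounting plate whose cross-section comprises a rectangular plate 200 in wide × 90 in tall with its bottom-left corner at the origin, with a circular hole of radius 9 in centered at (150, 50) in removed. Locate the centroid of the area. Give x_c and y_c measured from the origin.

x_c = 99.28 in, y_c = 44.93 in

plate: A = 200 × 90 = 18000.00, centroid at (100.00, 45.00).
hole: A = −π·9² = -254.47, centroid at (150.00, 50.00).
ΣA = 17745.53 in², ΣAx_c = 1761829.65 in³, ΣAy_c = 797276.55 in³.
x_c = 1761829.65/17745.53 = 99.28 in; y_c = 797276.55/17745.53 = 44.93 in.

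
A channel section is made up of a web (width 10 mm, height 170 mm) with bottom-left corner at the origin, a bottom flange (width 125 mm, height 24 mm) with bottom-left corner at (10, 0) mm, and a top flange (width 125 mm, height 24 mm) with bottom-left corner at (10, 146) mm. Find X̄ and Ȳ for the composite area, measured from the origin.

Part | A | x̄ᵢ | ȳᵢ | A·x̄ᵢ | A·ȳᵢ
web | 1700.00 | 5.00 | 85.00 | 8500.00 | 144500.00
bottom flange | 3000.00 | 72.50 | 12.00 | 217500.00 | 36000.00
top flange | 3000.00 | 72.50 | 158.00 | 217500.00 | 474000.00
Σ | 7700.00 |  |  | 443500.00 | 654500.00
X̄ = 443500.00 / 7700.00 = 57.60 mm
Ȳ = 654500.00 / 7700.00 = 85.00 mm

X̄ = 57.60 mm, Ȳ = 85.00 mm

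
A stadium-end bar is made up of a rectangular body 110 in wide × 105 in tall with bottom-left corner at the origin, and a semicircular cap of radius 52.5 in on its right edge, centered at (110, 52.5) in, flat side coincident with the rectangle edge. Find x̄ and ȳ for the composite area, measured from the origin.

x̄ = 76.07 in, ȳ = 52.50 in

rectangular body: A = 110 × 105 = 11550.00, centroid at (55.00, 52.50).
semicircular end: A = ½π·52.5² = 4329.51, centroid at (132.28, 52.50).
ΣA = 15879.51 in², ΣAx̄ = 1207964.56 in³, ΣAȳ = 833674.14 in³.
x̄ = 1207964.56/15879.51 = 76.07 in; ȳ = 833674.14/15879.51 = 52.50 in.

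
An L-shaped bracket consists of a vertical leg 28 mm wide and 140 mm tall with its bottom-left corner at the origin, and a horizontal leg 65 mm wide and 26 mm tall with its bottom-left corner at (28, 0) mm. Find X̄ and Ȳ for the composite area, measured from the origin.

X̄ = 28.01 mm, Ȳ = 52.83 mm

vertical leg: A = 28 × 140 = 3920.00, centroid at (14.00, 70.00).
horizontal leg: A = 65 × 26 = 1690.00, centroid at (60.50, 13.00).
ΣA = 5610.00 mm², ΣAX̄ = 157125.00 mm³, ΣAȲ = 296370.00 mm³.
X̄ = 157125.00/5610.00 = 28.01 mm; Ȳ = 296370.00/5610.00 = 52.83 mm.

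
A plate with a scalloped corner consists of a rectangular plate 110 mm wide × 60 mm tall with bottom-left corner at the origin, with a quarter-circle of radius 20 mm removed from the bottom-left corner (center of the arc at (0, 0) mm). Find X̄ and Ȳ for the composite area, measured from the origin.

Part | A | x̄ᵢ | ȳᵢ | A·x̄ᵢ | A·ȳᵢ
plate | 6600.00 | 55.00 | 30.00 | 363000.00 | 198000.00
removed quarter-circle | -314.16 | 8.49 | 8.49 | -2666.67 | -2666.67
Σ | 6285.84 |  |  | 360333.33 | 195333.33
X̄ = 360333.33 / 6285.84 = 57.32 mm
Ȳ = 195333.33 / 6285.84 = 31.08 mm

X̄ = 57.32 mm, Ȳ = 31.08 mm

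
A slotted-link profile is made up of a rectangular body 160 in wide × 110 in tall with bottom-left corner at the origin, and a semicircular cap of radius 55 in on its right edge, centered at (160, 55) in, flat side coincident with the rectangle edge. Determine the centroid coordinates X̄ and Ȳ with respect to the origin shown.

rectangular body: A = 160 × 110 = 17600.00, centroid at (80.00, 55.00).
semicircular end: A = ½π·55² = 4751.66, centroid at (183.34, 55.00).
ΣA = 22351.66 in², ΣAX̄ = 2279182.09 in³, ΣAȲ = 1229341.24 in³.
X̄ = 2279182.09/22351.66 = 101.97 in; Ȳ = 1229341.24/22351.66 = 55.00 in.

X̄ = 101.97 in, Ȳ = 55.00 in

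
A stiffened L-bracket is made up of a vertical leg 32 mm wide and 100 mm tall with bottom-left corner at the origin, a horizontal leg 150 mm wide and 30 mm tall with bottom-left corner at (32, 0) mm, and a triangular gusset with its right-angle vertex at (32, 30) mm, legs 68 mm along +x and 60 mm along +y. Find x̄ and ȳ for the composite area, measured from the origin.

x̄ = 66.14 mm, ȳ = 33.83 mm

Part | A | x̄ᵢ | ȳᵢ | A·x̄ᵢ | A·ȳᵢ
vertical leg | 3200.00 | 16.00 | 50.00 | 51200.00 | 160000.00
horizontal leg | 4500.00 | 107.00 | 15.00 | 481500.00 | 67500.00
gusset | 2040.00 | 54.67 | 50.00 | 111520.00 | 102000.00
Σ | 9740.00 |  |  | 644220.00 | 329500.00
x̄ = 644220.00 / 9740.00 = 66.14 mm
ȳ = 329500.00 / 9740.00 = 33.83 mm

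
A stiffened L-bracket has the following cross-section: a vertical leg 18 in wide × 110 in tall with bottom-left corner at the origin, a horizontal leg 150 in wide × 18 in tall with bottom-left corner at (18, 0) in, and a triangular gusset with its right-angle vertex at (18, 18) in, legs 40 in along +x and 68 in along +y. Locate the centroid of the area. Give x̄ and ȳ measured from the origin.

Part | A | x̄ᵢ | ȳᵢ | A·x̄ᵢ | A·ȳᵢ
vertical leg | 1980.00 | 9.00 | 55.00 | 17820.00 | 108900.00
horizontal leg | 2700.00 | 93.00 | 9.00 | 251100.00 | 24300.00
gusset | 1360.00 | 31.33 | 40.67 | 42613.33 | 55306.67
Σ | 6040.00 |  |  | 311533.33 | 188506.67
x̄ = 311533.33 / 6040.00 = 51.58 in
ȳ = 188506.67 / 6040.00 = 31.21 in

x̄ = 51.58 in, ȳ = 31.21 in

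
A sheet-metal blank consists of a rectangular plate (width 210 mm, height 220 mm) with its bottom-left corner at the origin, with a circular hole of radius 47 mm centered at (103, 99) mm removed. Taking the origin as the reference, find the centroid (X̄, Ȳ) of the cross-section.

Part | A | x̄ᵢ | ȳᵢ | A·x̄ᵢ | A·ȳᵢ
plate | 46200.00 | 105.00 | 110.00 | 4851000.00 | 5082000.00
hole | -6939.78 | 103.00 | 99.00 | -714797.15 | -687038.04
Σ | 39260.22 |  |  | 4136202.85 | 4394961.96
X̄ = 4136202.85 / 39260.22 = 105.35 mm
Ȳ = 4394961.96 / 39260.22 = 111.94 mm

X̄ = 105.35 mm, Ȳ = 111.94 mm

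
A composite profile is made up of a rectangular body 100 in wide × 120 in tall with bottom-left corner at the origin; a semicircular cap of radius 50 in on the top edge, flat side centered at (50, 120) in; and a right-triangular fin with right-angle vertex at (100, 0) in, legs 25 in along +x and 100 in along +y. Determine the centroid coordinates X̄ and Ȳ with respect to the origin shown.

rectangular body: A = 100 × 120 = 12000.00, centroid at (50.00, 60.00).
semicircular top: A = ½π·50² = 3926.99, centroid at (50.00, 141.22).
triangular fin: A = ½·25·100 = 1250.00, centroid at (108.33, 33.33).
ΣA = 17176.99 in², ΣAX̄ = 931766.21 in³, ΣAȲ = 1316238.90 in³.
X̄ = 931766.21/17176.99 = 54.25 in; Ȳ = 1316238.90/17176.99 = 76.63 in.

X̄ = 54.25 in, Ȳ = 76.63 in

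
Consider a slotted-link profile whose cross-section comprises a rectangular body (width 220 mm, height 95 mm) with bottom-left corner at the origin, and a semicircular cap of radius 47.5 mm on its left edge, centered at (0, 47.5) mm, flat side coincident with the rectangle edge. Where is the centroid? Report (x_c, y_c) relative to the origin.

x_c = 91.13 mm, y_c = 47.50 mm

rectangular body: A = 220 × 95 = 20900.00, centroid at (110.00, 47.50).
semicircular end: A = ½π·47.5² = 3544.11, centroid at (-20.16, 47.50).
ΣA = 24444.11 mm², ΣAx_c = 2227552.08 mm³, ΣAy_c = 1161095.19 mm³.
x_c = 2227552.08/24444.11 = 91.13 mm; y_c = 1161095.19/24444.11 = 47.50 mm.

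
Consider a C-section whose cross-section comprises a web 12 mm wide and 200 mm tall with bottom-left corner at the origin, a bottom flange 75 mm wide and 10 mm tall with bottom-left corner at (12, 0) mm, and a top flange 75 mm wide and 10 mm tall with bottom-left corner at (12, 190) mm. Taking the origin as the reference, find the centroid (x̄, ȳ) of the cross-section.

web: A = 12 × 200 = 2400.00, centroid at (6.00, 100.00).
bottom flange: A = 75 × 10 = 750.00, centroid at (49.50, 5.00).
top flange: A = 75 × 10 = 750.00, centroid at (49.50, 195.00).
ΣA = 3900.00 mm², ΣAx̄ = 88650.00 mm³, ΣAȳ = 390000.00 mm³.
x̄ = 88650.00/3900.00 = 22.73 mm; ȳ = 390000.00/3900.00 = 100.00 mm.

x̄ = 22.73 mm, ȳ = 100.00 mm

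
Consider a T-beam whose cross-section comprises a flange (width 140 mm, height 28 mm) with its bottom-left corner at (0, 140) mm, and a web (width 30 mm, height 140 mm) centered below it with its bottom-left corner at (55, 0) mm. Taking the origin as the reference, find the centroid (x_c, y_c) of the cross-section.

x_c = 70.00 mm, y_c = 110.55 mm

web: A = 30 × 140 = 4200.00, centroid at (70.00, 70.00).
flange: A = 140 × 28 = 3920.00, centroid at (70.00, 154.00).
ΣA = 8120.00 mm², ΣAx_c = 568400.00 mm³, ΣAy_c = 897680.00 mm³.
x_c = 568400.00/8120.00 = 70.00 mm; y_c = 897680.00/8120.00 = 110.55 mm.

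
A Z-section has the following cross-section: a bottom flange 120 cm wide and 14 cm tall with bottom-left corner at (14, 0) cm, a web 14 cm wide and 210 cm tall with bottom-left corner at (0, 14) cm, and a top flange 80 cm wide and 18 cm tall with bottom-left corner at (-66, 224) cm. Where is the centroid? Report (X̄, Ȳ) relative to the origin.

bottom flange: A = 120 × 14 = 1680.00, centroid at (74.00, 7.00).
web: A = 14 × 210 = 2940.00, centroid at (7.00, 119.00).
top flange: A = 80 × 18 = 1440.00, centroid at (-26.00, 233.00).
ΣA = 6060.00 cm², ΣAX̄ = 107460.00 cm³, ΣAȲ = 697140.00 cm³.
X̄ = 107460.00/6060.00 = 17.73 cm; Ȳ = 697140.00/6060.00 = 115.04 cm.

X̄ = 17.73 cm, Ȳ = 115.04 cm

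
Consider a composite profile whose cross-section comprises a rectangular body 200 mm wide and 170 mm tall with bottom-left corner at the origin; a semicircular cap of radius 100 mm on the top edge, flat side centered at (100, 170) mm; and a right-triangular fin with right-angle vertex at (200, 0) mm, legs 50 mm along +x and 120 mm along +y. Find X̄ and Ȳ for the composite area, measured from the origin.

Part | A | x̄ᵢ | ȳᵢ | A·x̄ᵢ | A·ȳᵢ
rectangular body | 34000.00 | 100.00 | 85.00 | 3400000.00 | 2890000.00
semicircular top | 15707.96 | 100.00 | 212.44 | 1570796.33 | 3337020.42
triangular fin | 3000.00 | 216.67 | 40.00 | 650000.00 | 120000.00
Σ | 52707.96 |  |  | 5620796.33 | 6347020.42
X̄ = 5620796.33 / 52707.96 = 106.64 mm
Ȳ = 6347020.42 / 52707.96 = 120.42 mm

X̄ = 106.64 mm, Ȳ = 120.42 mm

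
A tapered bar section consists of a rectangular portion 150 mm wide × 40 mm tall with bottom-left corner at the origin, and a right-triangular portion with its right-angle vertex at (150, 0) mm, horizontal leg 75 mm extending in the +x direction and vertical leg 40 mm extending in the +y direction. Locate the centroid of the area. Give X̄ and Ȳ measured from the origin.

rectangular portion: A = 150 × 40 = 6000.00, centroid at (75.00, 20.00).
triangular portion: A = ½·75·40 = 1500.00, centroid at (175.00, 13.33).
ΣA = 7500.00 mm²
ΣAX̄ = (6000.00)(75.00) + (1500.00)(175.00) = 712500.00 mm³
ΣAȲ = (6000.00)(20.00) + (1500.00)(13.33) = 140000.00 mm³
X̄ = 712500.00 / 7500.00 = 95.00 mm
Ȳ = 140000.00 / 7500.00 = 18.67 mm

X̄ = 95.00 mm, Ȳ = 18.67 mm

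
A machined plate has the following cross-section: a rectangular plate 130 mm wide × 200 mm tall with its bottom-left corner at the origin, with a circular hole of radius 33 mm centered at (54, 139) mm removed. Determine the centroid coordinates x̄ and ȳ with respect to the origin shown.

x̄ = 66.67 mm, ȳ = 94.09 mm

plate: A = 130 × 200 = 26000.00, centroid at (65.00, 100.00).
hole: A = −π·33² = -3421.19, centroid at (54.00, 139.00).
ΣA = 22578.81 mm², ΣAx̄ = 1505255.50 mm³, ΣAȳ = 2124453.98 mm³.
x̄ = 1505255.50/22578.81 = 66.67 mm; ȳ = 2124453.98/22578.81 = 94.09 mm.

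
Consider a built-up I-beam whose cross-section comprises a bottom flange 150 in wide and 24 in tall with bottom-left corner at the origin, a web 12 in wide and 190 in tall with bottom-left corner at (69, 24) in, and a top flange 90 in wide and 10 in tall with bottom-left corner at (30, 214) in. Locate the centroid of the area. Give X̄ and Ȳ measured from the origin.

Part | A | x̄ᵢ | ȳᵢ | A·x̄ᵢ | A·ȳᵢ
bottom flange | 3600.00 | 75.00 | 12.00 | 270000.00 | 43200.00
web | 2280.00 | 75.00 | 119.00 | 171000.00 | 271320.00
top flange | 900.00 | 75.00 | 219.00 | 67500.00 | 197100.00
Σ | 6780.00 |  |  | 508500.00 | 511620.00
X̄ = 508500.00 / 6780.00 = 75.00 in
Ȳ = 511620.00 / 6780.00 = 75.46 in

X̄ = 75.00 in, Ȳ = 75.46 in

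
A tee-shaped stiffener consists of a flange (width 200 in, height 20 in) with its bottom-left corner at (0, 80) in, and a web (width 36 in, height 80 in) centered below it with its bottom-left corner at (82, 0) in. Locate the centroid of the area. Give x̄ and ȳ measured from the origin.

x̄ = 100.00 in, ȳ = 69.07 in

web: A = 36 × 80 = 2880.00, centroid at (100.00, 40.00).
flange: A = 200 × 20 = 4000.00, centroid at (100.00, 90.00).
ΣA = 6880.00 in²
ΣAx̄ = (2880.00)(100.00) + (4000.00)(100.00) = 688000.00 in³
ΣAȳ = (2880.00)(40.00) + (4000.00)(90.00) = 475200.00 in³
x̄ = 688000.00 / 6880.00 = 100.00 in
ȳ = 475200.00 / 6880.00 = 69.07 in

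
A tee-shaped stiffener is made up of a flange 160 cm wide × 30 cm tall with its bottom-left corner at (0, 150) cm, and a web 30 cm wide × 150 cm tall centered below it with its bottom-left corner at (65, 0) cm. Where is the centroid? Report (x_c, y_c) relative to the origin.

x_c = 80.00 cm, y_c = 121.45 cm

web: A = 30 × 150 = 4500.00, centroid at (80.00, 75.00).
flange: A = 160 × 30 = 4800.00, centroid at (80.00, 165.00).
ΣA = 9300.00 cm², ΣAx_c = 744000.00 cm³, ΣAy_c = 1129500.00 cm³.
x_c = 744000.00/9300.00 = 80.00 cm; y_c = 1129500.00/9300.00 = 121.45 cm.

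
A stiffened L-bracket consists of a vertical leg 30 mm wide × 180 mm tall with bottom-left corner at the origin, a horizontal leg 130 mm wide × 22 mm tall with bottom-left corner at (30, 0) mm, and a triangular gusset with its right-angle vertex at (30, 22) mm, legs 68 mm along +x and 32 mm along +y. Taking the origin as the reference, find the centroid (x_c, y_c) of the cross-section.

vertical leg: A = 30 × 180 = 5400.00, centroid at (15.00, 90.00).
horizontal leg: A = 130 × 22 = 2860.00, centroid at (95.00, 11.00).
gusset: A = ½·68·32 = 1088.00, centroid at (52.67, 32.67).
ΣA = 9348.00 mm²
ΣAx_c = (5400.00)(15.00) + (2860.00)(95.00) + (1088.00)(52.67) = 410001.33 mm³
ΣAy_c = (5400.00)(90.00) + (2860.00)(11.00) + (1088.00)(32.67) = 553001.33 mm³
x_c = 410001.33 / 9348.00 = 43.86 mm
y_c = 553001.33 / 9348.00 = 59.16 mm

x_c = 43.86 mm, y_c = 59.16 mm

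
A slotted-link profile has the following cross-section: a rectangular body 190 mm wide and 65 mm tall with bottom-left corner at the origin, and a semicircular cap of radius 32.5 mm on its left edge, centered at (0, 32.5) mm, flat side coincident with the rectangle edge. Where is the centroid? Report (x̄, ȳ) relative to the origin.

rectangular body: A = 190 × 65 = 12350.00, centroid at (95.00, 32.50).
semicircular end: A = ½π·32.5² = 1659.15, centroid at (-13.79, 32.50).
ΣA = 14009.15 mm²
ΣAx̄ = (12350.00)(95.00) + (1659.15)(-13.79) = 1150364.58 mm³
ΣAȳ = (12350.00)(32.50) + (1659.15)(32.50) = 455297.49 mm³
x̄ = 1150364.58 / 14009.15 = 82.12 mm
ȳ = 455297.49 / 14009.15 = 32.50 mm

x̄ = 82.12 mm, ȳ = 32.50 mm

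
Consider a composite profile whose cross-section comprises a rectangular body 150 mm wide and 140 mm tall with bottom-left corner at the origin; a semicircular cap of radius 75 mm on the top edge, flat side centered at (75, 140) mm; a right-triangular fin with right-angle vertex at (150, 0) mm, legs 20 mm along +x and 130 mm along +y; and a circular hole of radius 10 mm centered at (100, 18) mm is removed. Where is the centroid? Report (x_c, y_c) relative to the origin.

x_c = 78.19 mm, y_c = 98.60 mm

rectangular body: A = 150 × 140 = 21000.00, centroid at (75.00, 70.00).
semicircular top: A = ½π·75² = 8835.73, centroid at (75.00, 171.83).
triangular fin: A = ½·20·130 = 1300.00, centroid at (156.67, 43.33).
hole: A = −π·10² = -314.16, centroid at (100.00, 18.00).
ΣA = 30821.57 mm², ΣAx_c = 2409930.44 mm³, ΣAy_c = 3038930.57 mm³.
x_c = 2409930.44/30821.57 = 78.19 mm; y_c = 3038930.57/30821.57 = 98.60 mm.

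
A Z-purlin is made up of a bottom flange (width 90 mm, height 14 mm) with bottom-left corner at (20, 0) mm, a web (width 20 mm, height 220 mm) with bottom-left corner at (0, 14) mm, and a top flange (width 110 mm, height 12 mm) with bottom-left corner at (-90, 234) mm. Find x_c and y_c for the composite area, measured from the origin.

bottom flange: A = 90 × 14 = 1260.00, centroid at (65.00, 7.00).
web: A = 20 × 220 = 4400.00, centroid at (10.00, 124.00).
top flange: A = 110 × 12 = 1320.00, centroid at (-35.00, 240.00).
ΣA = 6980.00 mm², ΣAx_c = 79700.00 mm³, ΣAy_c = 871220.00 mm³.
x_c = 79700.00/6980.00 = 11.42 mm; y_c = 871220.00/6980.00 = 124.82 mm.

x_c = 11.42 mm, y_c = 124.82 mm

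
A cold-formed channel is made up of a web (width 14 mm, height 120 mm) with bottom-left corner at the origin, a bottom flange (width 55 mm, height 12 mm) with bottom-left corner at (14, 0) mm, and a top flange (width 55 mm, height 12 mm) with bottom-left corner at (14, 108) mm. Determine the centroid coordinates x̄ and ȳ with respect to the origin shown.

Part | A | x̄ᵢ | ȳᵢ | A·x̄ᵢ | A·ȳᵢ
web | 1680.00 | 7.00 | 60.00 | 11760.00 | 100800.00
bottom flange | 660.00 | 41.50 | 6.00 | 27390.00 | 3960.00
top flange | 660.00 | 41.50 | 114.00 | 27390.00 | 75240.00
Σ | 3000.00 |  |  | 66540.00 | 180000.00
x̄ = 66540.00 / 3000.00 = 22.18 mm
ȳ = 180000.00 / 3000.00 = 60.00 mm

x̄ = 22.18 mm, ȳ = 60.00 mm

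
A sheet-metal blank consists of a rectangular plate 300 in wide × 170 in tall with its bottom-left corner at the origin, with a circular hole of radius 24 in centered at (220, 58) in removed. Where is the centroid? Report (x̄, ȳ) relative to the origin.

plate: A = 300 × 170 = 51000.00, centroid at (150.00, 85.00).
hole: A = −π·24² = -1809.56, centroid at (220.00, 58.00).
ΣA = 49190.44 in²
ΣAx̄ = (51000.00)(150.00) + (-1809.56)(220.00) = 7251897.38 in³
ΣAȳ = (51000.00)(85.00) + (-1809.56)(58.00) = 4230045.67 in³
x̄ = 7251897.38 / 49190.44 = 147.42 in
ȳ = 4230045.67 / 49190.44 = 85.99 in

x̄ = 147.42 in, ȳ = 85.99 in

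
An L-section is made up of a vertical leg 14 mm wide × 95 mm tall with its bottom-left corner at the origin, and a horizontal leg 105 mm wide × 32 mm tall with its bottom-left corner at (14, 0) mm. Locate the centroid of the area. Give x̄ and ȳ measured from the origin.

vertical leg: A = 14 × 95 = 1330.00, centroid at (7.00, 47.50).
horizontal leg: A = 105 × 32 = 3360.00, centroid at (66.50, 16.00).
ΣA = 4690.00 mm²
ΣAx̄ = (1330.00)(7.00) + (3360.00)(66.50) = 232750.00 mm³
ΣAȳ = (1330.00)(47.50) + (3360.00)(16.00) = 116935.00 mm³
x̄ = 232750.00 / 4690.00 = 49.63 mm
ȳ = 116935.00 / 4690.00 = 24.93 mm

x̄ = 49.63 mm, ȳ = 24.93 mm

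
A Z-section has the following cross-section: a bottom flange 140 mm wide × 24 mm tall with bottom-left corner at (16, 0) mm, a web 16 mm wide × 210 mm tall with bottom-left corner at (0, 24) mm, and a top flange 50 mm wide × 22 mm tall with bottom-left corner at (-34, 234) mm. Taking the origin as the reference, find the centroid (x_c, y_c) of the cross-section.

x_c = 39.12 mm, y_c = 95.05 mm

Part | A | x̄ᵢ | ȳᵢ | A·x̄ᵢ | A·ȳᵢ
bottom flange | 3360.00 | 86.00 | 12.00 | 288960.00 | 40320.00
web | 3360.00 | 8.00 | 129.00 | 26880.00 | 433440.00
top flange | 1100.00 | -9.00 | 245.00 | -9900.00 | 269500.00
Σ | 7820.00 |  |  | 305940.00 | 743260.00
x_c = 305940.00 / 7820.00 = 39.12 mm
y_c = 743260.00 / 7820.00 = 95.05 mm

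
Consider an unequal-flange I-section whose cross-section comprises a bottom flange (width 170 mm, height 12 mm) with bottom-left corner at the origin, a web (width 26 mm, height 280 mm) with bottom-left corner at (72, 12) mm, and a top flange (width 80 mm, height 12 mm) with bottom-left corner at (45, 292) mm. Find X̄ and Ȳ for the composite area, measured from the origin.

Part | A | x̄ᵢ | ȳᵢ | A·x̄ᵢ | A·ȳᵢ
bottom flange | 2040.00 | 85.00 | 6.00 | 173400.00 | 12240.00
web | 7280.00 | 85.00 | 152.00 | 618800.00 | 1106560.00
top flange | 960.00 | 85.00 | 298.00 | 81600.00 | 286080.00
Σ | 10280.00 |  |  | 873800.00 | 1404880.00
X̄ = 873800.00 / 10280.00 = 85.00 mm
Ȳ = 1404880.00 / 10280.00 = 136.66 mm

X̄ = 85.00 mm, Ȳ = 136.66 mm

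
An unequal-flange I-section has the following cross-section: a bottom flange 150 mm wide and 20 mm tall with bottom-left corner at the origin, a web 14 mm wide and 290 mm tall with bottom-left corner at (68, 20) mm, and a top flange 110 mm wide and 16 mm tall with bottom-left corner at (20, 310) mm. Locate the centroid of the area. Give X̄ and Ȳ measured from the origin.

Part | A | x̄ᵢ | ȳᵢ | A·x̄ᵢ | A·ȳᵢ
bottom flange | 3000.00 | 75.00 | 10.00 | 225000.00 | 30000.00
web | 4060.00 | 75.00 | 165.00 | 304500.00 | 669900.00
top flange | 1760.00 | 75.00 | 318.00 | 132000.00 | 559680.00
Σ | 8820.00 |  |  | 661500.00 | 1259580.00
X̄ = 661500.00 / 8820.00 = 75.00 mm
Ȳ = 1259580.00 / 8820.00 = 142.81 mm

X̄ = 75.00 mm, Ȳ = 142.81 mm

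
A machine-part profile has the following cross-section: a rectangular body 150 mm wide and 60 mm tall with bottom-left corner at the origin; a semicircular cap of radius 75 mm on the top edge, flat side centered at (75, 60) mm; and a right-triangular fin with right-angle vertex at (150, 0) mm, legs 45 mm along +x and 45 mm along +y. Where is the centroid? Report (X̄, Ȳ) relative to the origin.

Part | A | x̄ᵢ | ȳᵢ | A·x̄ᵢ | A·ȳᵢ
rectangular body | 9000.00 | 75.00 | 30.00 | 675000.00 | 270000.00
semicircular top | 8835.73 | 75.00 | 91.83 | 662679.70 | 811393.76
triangular fin | 1012.50 | 165.00 | 15.00 | 167062.50 | 15187.50
Σ | 18848.23 |  |  | 1504742.20 | 1096581.26
X̄ = 1504742.20 / 18848.23 = 79.83 mm
Ȳ = 1096581.26 / 18848.23 = 58.18 mm

X̄ = 79.83 mm, Ȳ = 58.18 mm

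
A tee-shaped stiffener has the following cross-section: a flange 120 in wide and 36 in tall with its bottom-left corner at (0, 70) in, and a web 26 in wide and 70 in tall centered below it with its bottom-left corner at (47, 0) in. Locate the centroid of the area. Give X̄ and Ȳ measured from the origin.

Part | A | x̄ᵢ | ȳᵢ | A·x̄ᵢ | A·ȳᵢ
web | 1820.00 | 60.00 | 35.00 | 109200.00 | 63700.00
flange | 4320.00 | 60.00 | 88.00 | 259200.00 | 380160.00
Σ | 6140.00 |  |  | 368400.00 | 443860.00
X̄ = 368400.00 / 6140.00 = 60.00 in
Ȳ = 443860.00 / 6140.00 = 72.29 in

X̄ = 60.00 in, Ȳ = 72.29 in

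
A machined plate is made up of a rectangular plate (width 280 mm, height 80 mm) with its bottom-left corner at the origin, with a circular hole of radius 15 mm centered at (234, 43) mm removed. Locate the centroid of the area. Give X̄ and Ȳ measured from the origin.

X̄ = 136.94 mm, Ȳ = 39.90 mm

plate: A = 280 × 80 = 22400.00, centroid at (140.00, 40.00).
hole: A = −π·15² = -706.86, centroid at (234.00, 43.00).
ΣA = 21693.14 mm², ΣAX̄ = 2970595.15 mm³, ΣAȲ = 865605.09 mm³.
X̄ = 2970595.15/21693.14 = 136.94 mm; Ȳ = 865605.09/21693.14 = 39.90 mm.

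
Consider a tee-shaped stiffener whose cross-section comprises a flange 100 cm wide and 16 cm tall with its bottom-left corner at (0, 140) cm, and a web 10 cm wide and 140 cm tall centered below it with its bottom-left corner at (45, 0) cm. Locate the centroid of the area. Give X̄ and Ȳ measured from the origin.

Part | A | x̄ᵢ | ȳᵢ | A·x̄ᵢ | A·ȳᵢ
web | 1400.00 | 50.00 | 70.00 | 70000.00 | 98000.00
flange | 1600.00 | 50.00 | 148.00 | 80000.00 | 236800.00
Σ | 3000.00 |  |  | 150000.00 | 334800.00
X̄ = 150000.00 / 3000.00 = 50.00 cm
Ȳ = 334800.00 / 3000.00 = 111.60 cm

X̄ = 50.00 cm, Ȳ = 111.60 cm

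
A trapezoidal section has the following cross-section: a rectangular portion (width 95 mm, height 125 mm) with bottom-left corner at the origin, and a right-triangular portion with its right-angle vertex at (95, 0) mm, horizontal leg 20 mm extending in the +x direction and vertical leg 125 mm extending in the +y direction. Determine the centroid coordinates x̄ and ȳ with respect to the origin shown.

x̄ = 52.66 mm, ȳ = 60.52 mm

rectangular portion: A = 95 × 125 = 11875.00, centroid at (47.50, 62.50).
triangular portion: A = ½·20·125 = 1250.00, centroid at (101.67, 41.67).
ΣA = 13125.00 mm²
ΣAx̄ = (11875.00)(47.50) + (1250.00)(101.67) = 691145.83 mm³
ΣAȳ = (11875.00)(62.50) + (1250.00)(41.67) = 794270.83 mm³
x̄ = 691145.83 / 13125.00 = 52.66 mm
ȳ = 794270.83 / 13125.00 = 60.52 mm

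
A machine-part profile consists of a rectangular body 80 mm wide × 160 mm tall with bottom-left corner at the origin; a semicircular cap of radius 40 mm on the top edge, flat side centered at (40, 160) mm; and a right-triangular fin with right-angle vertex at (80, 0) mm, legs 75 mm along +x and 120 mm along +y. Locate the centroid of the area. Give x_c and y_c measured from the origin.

x_c = 54.76 mm, y_c = 83.22 mm

Part | A | x̄ᵢ | ȳᵢ | A·x̄ᵢ | A·ȳᵢ
rectangular body | 12800.00 | 40.00 | 80.00 | 512000.00 | 1024000.00
semicircular top | 2513.27 | 40.00 | 176.98 | 100530.96 | 444790.53
triangular fin | 4500.00 | 105.00 | 40.00 | 472500.00 | 180000.00
Σ | 19813.27 |  |  | 1085030.96 | 1648790.53
x_c = 1085030.96 / 19813.27 = 54.76 mm
y_c = 1648790.53 / 19813.27 = 83.22 mm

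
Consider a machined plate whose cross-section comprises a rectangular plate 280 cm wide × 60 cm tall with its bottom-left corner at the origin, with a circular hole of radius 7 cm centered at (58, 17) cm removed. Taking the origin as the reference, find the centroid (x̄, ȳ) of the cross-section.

plate: A = 280 × 60 = 16800.00, centroid at (140.00, 30.00).
hole: A = −π·7² = -153.94, centroid at (58.00, 17.00).
ΣA = 16646.06 cm², ΣAx̄ = 2343071.59 cm³, ΣAȳ = 501383.05 cm³.
x̄ = 2343071.59/16646.06 = 140.76 cm; ȳ = 501383.05/16646.06 = 30.12 cm.

x̄ = 140.76 cm, ȳ = 30.12 cm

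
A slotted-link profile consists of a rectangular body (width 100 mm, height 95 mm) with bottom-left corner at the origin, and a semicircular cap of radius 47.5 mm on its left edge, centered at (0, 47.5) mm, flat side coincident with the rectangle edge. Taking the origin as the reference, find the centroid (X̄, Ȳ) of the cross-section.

rectangular body: A = 100 × 95 = 9500.00, centroid at (50.00, 47.50).
semicircular end: A = ½π·47.5² = 3544.11, centroid at (-20.16, 47.50).
ΣA = 13044.11 mm²
ΣAX̄ = (9500.00)(50.00) + (3544.11)(-20.16) = 403552.08 mm³
ΣAȲ = (9500.00)(47.50) + (3544.11)(47.50) = 619595.19 mm³
X̄ = 403552.08 / 13044.11 = 30.94 mm
Ȳ = 619595.19 / 13044.11 = 47.50 mm

X̄ = 30.94 mm, Ȳ = 47.50 mm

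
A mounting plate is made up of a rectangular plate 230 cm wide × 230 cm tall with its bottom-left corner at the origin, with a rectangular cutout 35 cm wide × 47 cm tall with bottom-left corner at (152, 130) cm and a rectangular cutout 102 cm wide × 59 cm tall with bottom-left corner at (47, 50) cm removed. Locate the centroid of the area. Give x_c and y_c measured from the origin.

plate: A = 230 × 230 = 52900.00, centroid at (115.00, 115.00).
hole 1: A = −(35 × 47) = -1645.00, centroid at (169.50, 153.50).
hole 2: A = −(102 × 59) = -6018.00, centroid at (98.00, 79.50).
ΣA = 45237.00 cm², ΣAx_c = 5214908.50 cm³, ΣAy_c = 5352561.50 cm³.
x_c = 5214908.50/45237.00 = 115.28 cm; y_c = 5352561.50/45237.00 = 118.32 cm.

x_c = 115.28 cm, y_c = 118.32 cm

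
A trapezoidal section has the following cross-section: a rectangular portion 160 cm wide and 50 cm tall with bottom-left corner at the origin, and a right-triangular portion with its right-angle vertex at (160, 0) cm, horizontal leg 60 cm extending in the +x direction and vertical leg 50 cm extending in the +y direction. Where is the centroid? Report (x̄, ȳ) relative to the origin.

x̄ = 95.79 cm, ȳ = 23.68 cm

Part | A | x̄ᵢ | ȳᵢ | A·x̄ᵢ | A·ȳᵢ
rectangular portion | 8000.00 | 80.00 | 25.00 | 640000.00 | 200000.00
triangular portion | 1500.00 | 180.00 | 16.67 | 270000.00 | 25000.00
Σ | 9500.00 |  |  | 910000.00 | 225000.00
x̄ = 910000.00 / 9500.00 = 95.79 cm
ȳ = 225000.00 / 9500.00 = 23.68 cm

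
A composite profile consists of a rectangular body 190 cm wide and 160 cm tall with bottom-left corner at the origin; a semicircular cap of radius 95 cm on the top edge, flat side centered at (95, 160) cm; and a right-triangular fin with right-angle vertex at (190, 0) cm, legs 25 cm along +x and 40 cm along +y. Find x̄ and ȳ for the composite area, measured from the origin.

rectangular body: A = 190 × 160 = 30400.00, centroid at (95.00, 80.00).
semicircular top: A = ½π·95² = 14176.44, centroid at (95.00, 200.32).
triangular fin: A = ½·25·40 = 500.00, centroid at (198.33, 13.33).
ΣA = 45076.44 cm², ΣAx̄ = 4333928.17 cm³, ΣAȳ = 5278479.90 cm³.
x̄ = 4333928.17/45076.44 = 96.15 cm; ȳ = 5278479.90/45076.44 = 117.10 cm.

x̄ = 96.15 cm, ȳ = 117.10 cm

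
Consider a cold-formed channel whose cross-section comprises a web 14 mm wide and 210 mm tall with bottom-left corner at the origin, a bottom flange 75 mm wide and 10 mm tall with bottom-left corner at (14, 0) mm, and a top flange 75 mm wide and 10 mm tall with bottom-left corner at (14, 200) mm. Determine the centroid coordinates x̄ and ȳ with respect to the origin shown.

web: A = 14 × 210 = 2940.00, centroid at (7.00, 105.00).
bottom flange: A = 75 × 10 = 750.00, centroid at (51.50, 5.00).
top flange: A = 75 × 10 = 750.00, centroid at (51.50, 205.00).
ΣA = 4440.00 mm², ΣAx̄ = 97830.00 mm³, ΣAȳ = 466200.00 mm³.
x̄ = 97830.00/4440.00 = 22.03 mm; ȳ = 466200.00/4440.00 = 105.00 mm.

x̄ = 22.03 mm, ȳ = 105.00 mm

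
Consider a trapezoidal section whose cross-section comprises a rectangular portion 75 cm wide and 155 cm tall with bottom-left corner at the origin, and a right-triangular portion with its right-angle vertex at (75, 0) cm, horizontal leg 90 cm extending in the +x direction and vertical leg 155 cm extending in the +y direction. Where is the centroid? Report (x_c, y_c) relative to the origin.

x_c = 62.81 cm, y_c = 67.81 cm

rectangular portion: A = 75 × 155 = 11625.00, centroid at (37.50, 77.50).
triangular portion: A = ½·90·155 = 6975.00, centroid at (105.00, 51.67).
ΣA = 18600.00 cm², ΣAx_c = 1168312.50 cm³, ΣAy_c = 1261312.50 cm³.
x_c = 1168312.50/18600.00 = 62.81 cm; y_c = 1261312.50/18600.00 = 67.81 cm.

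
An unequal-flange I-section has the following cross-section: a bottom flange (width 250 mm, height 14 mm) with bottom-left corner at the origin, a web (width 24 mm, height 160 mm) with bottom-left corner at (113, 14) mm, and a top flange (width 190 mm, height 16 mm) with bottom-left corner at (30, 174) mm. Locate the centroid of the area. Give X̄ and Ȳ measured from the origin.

X̄ = 125.00 mm, Ȳ = 90.44 mm

bottom flange: A = 250 × 14 = 3500.00, centroid at (125.00, 7.00).
web: A = 24 × 160 = 3840.00, centroid at (125.00, 94.00).
top flange: A = 190 × 16 = 3040.00, centroid at (125.00, 182.00).
ΣA = 10380.00 mm²
ΣAX̄ = (3500.00)(125.00) + (3840.00)(125.00) + (3040.00)(125.00) = 1297500.00 mm³
ΣAȲ = (3500.00)(7.00) + (3840.00)(94.00) + (3040.00)(182.00) = 938740.00 mm³
X̄ = 1297500.00 / 10380.00 = 125.00 mm
Ȳ = 938740.00 / 10380.00 = 90.44 mm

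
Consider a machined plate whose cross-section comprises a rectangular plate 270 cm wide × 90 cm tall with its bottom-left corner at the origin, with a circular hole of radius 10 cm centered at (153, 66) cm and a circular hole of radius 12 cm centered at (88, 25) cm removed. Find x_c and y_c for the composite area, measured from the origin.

plate: A = 270 × 90 = 24300.00, centroid at (135.00, 45.00).
hole 1: A = −π·10² = -314.16, centroid at (153.00, 66.00).
hole 2: A = −π·12² = -452.39, centroid at (88.00, 25.00).
ΣA = 23533.45 cm², ΣAx_c = 3192623.37 cm³, ΣAy_c = 1061455.75 cm³.
x_c = 3192623.37/23533.45 = 135.66 cm; y_c = 1061455.75/23533.45 = 45.10 cm.

x_c = 135.66 cm, y_c = 45.10 cm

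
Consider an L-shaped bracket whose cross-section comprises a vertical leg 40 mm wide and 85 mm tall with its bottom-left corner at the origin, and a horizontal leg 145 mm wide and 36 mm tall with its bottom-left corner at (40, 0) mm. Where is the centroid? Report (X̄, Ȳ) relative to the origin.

X̄ = 76.02 mm, Ȳ = 27.66 mm

vertical leg: A = 40 × 85 = 3400.00, centroid at (20.00, 42.50).
horizontal leg: A = 145 × 36 = 5220.00, centroid at (112.50, 18.00).
ΣA = 8620.00 mm²
ΣAX̄ = (3400.00)(20.00) + (5220.00)(112.50) = 655250.00 mm³
ΣAȲ = (3400.00)(42.50) + (5220.00)(18.00) = 238460.00 mm³
X̄ = 655250.00 / 8620.00 = 76.02 mm
Ȳ = 238460.00 / 8620.00 = 27.66 mm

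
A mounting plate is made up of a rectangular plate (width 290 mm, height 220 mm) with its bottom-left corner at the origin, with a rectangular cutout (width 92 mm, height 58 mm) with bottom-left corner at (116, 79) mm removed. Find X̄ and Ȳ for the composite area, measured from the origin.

plate: A = 290 × 220 = 63800.00, centroid at (145.00, 110.00).
hole: A = −(92 × 58) = -5336.00, centroid at (162.00, 108.00).
ΣA = 58464.00 mm²
ΣAX̄ = (63800.00)(145.00) + (-5336.00)(162.00) = 8386568.00 mm³
ΣAȲ = (63800.00)(110.00) + (-5336.00)(108.00) = 6441712.00 mm³
X̄ = 8386568.00 / 58464.00 = 143.45 mm
Ȳ = 6441712.00 / 58464.00 = 110.18 mm

X̄ = 143.45 mm, Ȳ = 110.18 mm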